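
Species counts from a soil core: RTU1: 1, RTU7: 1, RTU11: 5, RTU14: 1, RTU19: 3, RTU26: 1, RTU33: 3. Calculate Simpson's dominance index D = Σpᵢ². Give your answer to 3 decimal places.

0.209

Total N = 1+1+5+1+3+1+3 = 15, so the proportions are 0.06667, 0.06667, 0.33333, 0.06667, 0.2, 0.06667, 0.2 (working shown to 5 dp, full precision carried).
D = 0.06667² + 0.06667² + 0.33333² + 0.06667² + 0.2² + 0.06667² + 0.2² = 0.00444 + 0.00444 + 0.11111 + 0.00444 + 0.04000 + 0.00444 + 0.04000 = 0.20889.
To 3 decimal places, D = 0.209.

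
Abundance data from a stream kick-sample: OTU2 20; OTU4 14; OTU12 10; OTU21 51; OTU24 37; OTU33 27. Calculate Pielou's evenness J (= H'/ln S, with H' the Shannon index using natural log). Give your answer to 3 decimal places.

Total N = 20+14+10+51+37+27 = 159, so the proportions are 0.12579, 0.08805, 0.06289, 0.32075, 0.2327, 0.16981 (working shown to 5 dp, full precision carried).
H' = −Σ pᵢ ln pᵢ = −((-0.26078) + (-0.21395) + (-0.17398) + (-0.36472) + (-0.33928) + (-0.30109)) = 1.65380.
With S = 6 species, ln S = 1.79176, so J = 1.65380/1.79176 = 0.92300, i.e. 0.923 to 3 decimal places.

0.923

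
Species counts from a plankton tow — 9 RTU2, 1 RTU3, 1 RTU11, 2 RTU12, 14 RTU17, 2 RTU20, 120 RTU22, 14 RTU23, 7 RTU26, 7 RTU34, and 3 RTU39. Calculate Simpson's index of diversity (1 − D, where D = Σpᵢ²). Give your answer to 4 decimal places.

Total N = 9+1+1+2+14+2+120+14+7+7+3 = 180, so the proportions are 0.05, 0.005556, 0.005556, 0.011111, 0.077778, 0.011111, 0.666667, 0.077778, 0.038889, 0.038889, 0.016667 (working shown to 6 dp, full precision carried).
D = 0.05² + 0.005556² + 0.005556² + 0.011111² + 0.077778² + 0.011111² + 0.666667² + 0.077778² + 0.038889² + 0.038889² + 0.016667² = 0.002500 + 0.000031 + 0.000031 + 0.000123 + 0.006049 + 0.000123 + 0.444444 + 0.006049 + 0.001512 + 0.001512 + 0.000278 = 0.462654.
So 1 − D = 0.537346, i.e. 0.5373 to 4 decimal places.

0.5373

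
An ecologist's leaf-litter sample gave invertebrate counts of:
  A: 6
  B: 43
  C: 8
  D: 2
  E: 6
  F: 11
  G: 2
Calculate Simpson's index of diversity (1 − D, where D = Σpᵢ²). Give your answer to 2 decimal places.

0.65

Total N = 6+43+8+2+6+11+2 = 78, so the proportions are 0.0769, 0.5513, 0.1026, 0.0256, 0.0769, 0.141, 0.0256 (working shown to 4 dp, full precision carried).
D = 0.0769² + 0.5513² + 0.1026² + 0.0256² + 0.0769² + 0.141² + 0.0256² = 0.0059 + 0.3039 + 0.0105 + 0.0007 + 0.0059 + 0.0199 + 0.0007 = 0.3475.
So 1 − D = 0.6525, i.e. 0.65 to 2 decimal places.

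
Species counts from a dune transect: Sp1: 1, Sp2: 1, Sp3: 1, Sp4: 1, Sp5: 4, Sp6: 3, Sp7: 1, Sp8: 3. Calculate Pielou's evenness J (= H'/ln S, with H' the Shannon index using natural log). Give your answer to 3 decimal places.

0.913

Total N = 1+1+1+1+4+3+1+3 = 15, so the proportions are 0.06667, 0.06667, 0.06667, 0.06667, 0.26667, 0.2, 0.06667, 0.2 (working shown to 5 dp, full precision carried).
H' = −Σ pᵢ ln pᵢ = −((-0.18054) + (-0.18054) + (-0.18054) + (-0.18054) + (-0.35247) + (-0.32189) + (-0.18054) + (-0.32189)) = 1.89893.
With S = 8 species, ln S = 2.07944, so J = 1.89893/2.07944 = 0.91319, i.e. 0.913 to 3 decimal places.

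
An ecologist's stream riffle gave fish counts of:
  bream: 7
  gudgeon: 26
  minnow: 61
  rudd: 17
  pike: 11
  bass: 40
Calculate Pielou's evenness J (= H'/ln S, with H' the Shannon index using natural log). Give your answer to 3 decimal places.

Total N = 7+26+61+17+11+40 = 162, so the proportions are 0.04321, 0.16049, 0.37654, 0.10494, 0.0679, 0.24691 (working shown to 5 dp, full precision carried).
H' = −Σ pᵢ ln pᵢ = −((-0.13575) + (-0.29362) + (-0.36778) + (-0.23657) + (-0.18263) + (-0.34536)) = 1.56172.
With S = 6 species, ln S = 1.79176, so J = 1.56172/1.79176 = 0.87161, i.e. 0.872 to 3 decimal places.

0.872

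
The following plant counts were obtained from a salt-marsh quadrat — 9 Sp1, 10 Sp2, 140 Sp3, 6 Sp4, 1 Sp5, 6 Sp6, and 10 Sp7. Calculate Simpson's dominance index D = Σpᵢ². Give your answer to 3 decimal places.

Total N = 9+10+140+6+1+6+10 = 182, so the proportions are 0.04945, 0.05495, 0.76923, 0.03297, 0.00549, 0.03297, 0.05495 (working shown to 5 dp, full precision carried).
D = 0.04945² + 0.05495² + 0.76923² + 0.03297² + 0.00549² + 0.03297² + 0.05495² = 0.00245 + 0.00302 + 0.59172 + 0.00109 + 0.00003 + 0.00109 + 0.00302 = 0.60240.
To 3 decimal places, D = 0.602.

0.602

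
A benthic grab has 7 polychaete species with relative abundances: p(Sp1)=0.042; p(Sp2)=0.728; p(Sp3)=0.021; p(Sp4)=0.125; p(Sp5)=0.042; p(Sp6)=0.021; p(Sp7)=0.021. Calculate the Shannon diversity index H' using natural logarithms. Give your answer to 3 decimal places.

Each pᵢ ln pᵢ term (working shown to 5 dp, full precision carried): 0.042×(-3.17009)=-0.13314, 0.728×(-0.31745)=-0.23111, 0.021×(-3.86323)=-0.08113, 0.125×(-2.07944)=-0.25993, 0.042×(-3.17009)=-0.13314, 0.021×(-3.86323)=-0.08113, 0.021×(-3.86323)=-0.08113.
Sum = -1.00071, so H' = 1.001.

1.001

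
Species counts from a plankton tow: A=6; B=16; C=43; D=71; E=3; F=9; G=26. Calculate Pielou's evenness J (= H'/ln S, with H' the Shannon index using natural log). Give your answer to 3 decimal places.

Total N = 6+16+43+71+3+9+26 = 174, so the proportions are 0.03448, 0.09195, 0.24713, 0.40805, 0.01724, 0.05172, 0.14943 (working shown to 5 dp, full precision carried).
H' = −Σ pᵢ ln pᵢ = −((-0.11611) + (-0.21945) + (-0.34545) + (-0.36576) + (-0.07001) + (-0.15320) + (-0.28405)) = 1.55403.
With S = 7 species, ln S = 1.94591, so J = 1.55403/1.94591 = 0.79861, i.e. 0.799 to 3 decimal places.

0.799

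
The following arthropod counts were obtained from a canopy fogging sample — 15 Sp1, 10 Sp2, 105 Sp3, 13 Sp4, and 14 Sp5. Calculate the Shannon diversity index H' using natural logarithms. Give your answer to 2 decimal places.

Total N = 15+10+105+13+14 = 157, so the proportions are 0.0955, 0.0637, 0.6688, 0.0828, 0.0892 (working shown to 4 dp, full precision carried).
Each pᵢ ln pᵢ term: 0.0955×(-2.3482)=-0.2243, 0.0637×(-2.7537)=-0.1754, 0.6688×(-0.4023)=-0.2690, 0.0828×(-2.4913)=-0.2063, 0.0892×(-2.4172)=-0.2155.
Sum = -1.0906, so H' = 1.09.

1.09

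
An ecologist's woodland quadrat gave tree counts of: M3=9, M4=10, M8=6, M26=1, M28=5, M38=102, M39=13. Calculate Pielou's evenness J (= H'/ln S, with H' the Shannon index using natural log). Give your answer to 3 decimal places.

0.566

Total N = 9+10+6+1+5+102+13 = 146, so the proportions are 0.06164, 0.06849, 0.0411, 0.00685, 0.03425, 0.69863, 0.08904 (working shown to 5 dp, full precision carried).
H' = −Σ pᵢ ln pᵢ = −((-0.17176) + (-0.18363) + (-0.13117) + (-0.03413) + (-0.11555) + (-0.25055) + (-0.21536)) = 1.10217.
With S = 7 species, ln S = 1.94591, so J = 1.10217/1.94591 = 0.56640, i.e. 0.566 to 3 decimal places.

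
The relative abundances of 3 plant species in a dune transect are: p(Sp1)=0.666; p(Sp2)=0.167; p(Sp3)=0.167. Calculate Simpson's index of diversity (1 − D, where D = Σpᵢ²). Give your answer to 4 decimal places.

D = 0.666² + 0.167² + 0.167² = 0.443556 + 0.027889 + 0.027889 = 0.499334 (working shown to 6 dp, full precision carried).
So 1 − D = 0.500666, i.e. 0.5007 to 4 decimal places.

0.5007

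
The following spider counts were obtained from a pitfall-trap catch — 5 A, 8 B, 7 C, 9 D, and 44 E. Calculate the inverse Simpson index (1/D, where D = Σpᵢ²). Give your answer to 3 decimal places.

2.473

Total N = 5+8+7+9+44 = 73, so the proportions are 0.068493, 0.109589, 0.09589, 0.123288, 0.60274 (working shown to 6 dp, full precision carried).
D = 0.068493² + 0.109589² + 0.09589² + 0.123288² + 0.60274² = 0.004691 + 0.012010 + 0.009195 + 0.015200 + 0.363295 = 0.404391.
So 1/D = 2.47285, i.e. 2.473 to 3 decimal places.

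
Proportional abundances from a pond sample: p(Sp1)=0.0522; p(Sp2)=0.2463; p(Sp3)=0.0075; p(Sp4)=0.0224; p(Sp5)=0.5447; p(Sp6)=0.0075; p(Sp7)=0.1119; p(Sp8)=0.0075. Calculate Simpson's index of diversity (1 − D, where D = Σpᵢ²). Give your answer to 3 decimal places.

0.627

D = 0.0522² + 0.2463² + 0.0075² + 0.0224² + 0.5447² + 0.0075² + 0.1119² + 0.0075² = 0.00272 + 0.06066 + 0.00006 + 0.00050 + 0.29670 + 0.00006 + 0.01252 + 0.00006 = 0.37328 (working shown to 5 dp, full precision carried).
So 1 − D = 0.62672, i.e. 0.627 to 3 decimal places.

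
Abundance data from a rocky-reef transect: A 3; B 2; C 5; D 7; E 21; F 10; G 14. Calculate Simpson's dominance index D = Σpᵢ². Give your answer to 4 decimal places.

Total N = 3+2+5+7+21+10+14 = 62, so the proportions are 0.048387, 0.032258, 0.080645, 0.112903, 0.33871, 0.16129, 0.225806 (working shown to 6 dp, full precision carried).
D = 0.048387² + 0.032258² + 0.080645² + 0.112903² + 0.33871² + 0.16129² + 0.225806² = 0.002341 + 0.001041 + 0.006504 + 0.012747 + 0.114724 + 0.026015 + 0.050989 = 0.214360.
To 4 decimal places, D = 0.2144.

0.2144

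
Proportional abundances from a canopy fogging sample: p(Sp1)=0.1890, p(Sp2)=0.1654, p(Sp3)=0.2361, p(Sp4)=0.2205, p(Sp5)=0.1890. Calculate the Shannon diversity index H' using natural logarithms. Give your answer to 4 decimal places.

1.6015

Each pᵢ ln pᵢ term (working shown to 6 dp, full precision carried): 0.189×(-1.666008)=-0.314876, 0.1654×(-1.799388)=-0.297619, 0.2361×(-1.443500)=-0.340810, 0.2205×(-1.511858)=-0.333365, 0.189×(-1.666008)=-0.314876.
Sum = -1.601545, so H' = 1.6015.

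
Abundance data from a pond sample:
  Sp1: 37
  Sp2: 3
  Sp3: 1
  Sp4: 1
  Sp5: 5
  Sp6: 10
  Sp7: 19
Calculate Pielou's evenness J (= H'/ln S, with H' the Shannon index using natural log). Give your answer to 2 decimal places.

Total N = 37+3+1+1+5+10+19 = 76, so the proportions are 0.4868, 0.0395, 0.0132, 0.0132, 0.0658, 0.1316, 0.25 (working shown to 4 dp, full precision carried).
H' = −Σ pᵢ ln pᵢ = −((-0.3504) + (-0.1276) + (-0.0570) + (-0.0570) + (-0.1790) + (-0.2669) + (-0.3466)) = 1.3845.
With S = 7 species, ln S = 1.9459, so J = 1.3845/1.9459 = 0.7115, i.e. 0.71 to 2 decimal places.

0.71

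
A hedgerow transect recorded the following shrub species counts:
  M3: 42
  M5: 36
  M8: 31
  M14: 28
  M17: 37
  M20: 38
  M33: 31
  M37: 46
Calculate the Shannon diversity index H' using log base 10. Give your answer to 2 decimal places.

0.90

Total N = 42+36+31+28+37+38+31+46 = 289, so the proportions are 0.1453, 0.1246, 0.1073, 0.0969, 0.128, 0.1315, 0.1073, 0.1592 (working shown to 4 dp, full precision carried).
Each pᵢ log₁₀ pᵢ term: 0.1453×(-0.8376)=-0.1217, 0.1246×(-0.9046)=-0.1127, 0.1073×(-0.9695)=-0.1040, 0.0969×(-1.0137)=-0.0982, 0.128×(-0.8927)=-0.1143, 0.1315×(-0.8811)=-0.1159, 0.1073×(-0.9695)=-0.1040, 0.1592×(-0.7981)=-0.1270.
Sum = -0.8978, so H' = 0.90.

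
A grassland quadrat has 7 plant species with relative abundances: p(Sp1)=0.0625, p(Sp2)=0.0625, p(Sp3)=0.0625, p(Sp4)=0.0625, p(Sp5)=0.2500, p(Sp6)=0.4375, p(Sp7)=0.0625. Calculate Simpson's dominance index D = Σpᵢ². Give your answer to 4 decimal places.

D = 0.0625² + 0.0625² + 0.0625² + 0.0625² + 0.25² + 0.4375² + 0.0625² = 0.003906 + 0.003906 + 0.003906 + 0.003906 + 0.062500 + 0.191406 + 0.003906 = 0.273438 (working shown to 6 dp, full precision carried).
To 4 decimal places, D = 0.2734.

0.2734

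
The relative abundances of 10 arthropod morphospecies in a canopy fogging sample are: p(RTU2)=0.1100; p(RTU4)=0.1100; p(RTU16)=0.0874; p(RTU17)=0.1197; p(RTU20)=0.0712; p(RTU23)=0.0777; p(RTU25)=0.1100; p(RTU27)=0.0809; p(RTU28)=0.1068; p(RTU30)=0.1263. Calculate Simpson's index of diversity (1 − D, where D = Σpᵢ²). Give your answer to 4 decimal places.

0.8967

D = 0.11² + 0.11² + 0.0874² + 0.1197² + 0.0712² + 0.0777² + 0.11² + 0.0809² + 0.1068² + 0.1263² = 0.012100 + 0.012100 + 0.007639 + 0.014328 + 0.005069 + 0.006037 + 0.012100 + 0.006545 + 0.011406 + 0.015952 = 0.103276 (working shown to 6 dp, full precision carried).
So 1 − D = 0.896724, i.e. 0.8967 to 4 decimal places.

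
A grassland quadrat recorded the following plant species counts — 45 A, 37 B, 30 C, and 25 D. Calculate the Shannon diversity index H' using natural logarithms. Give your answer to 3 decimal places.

1.362

Total N = 45+37+30+25 = 137, so the proportions are 0.32847, 0.27007, 0.21898, 0.18248 (working shown to 5 dp, full precision carried).
Each pᵢ ln pᵢ term: 0.32847×(-1.11332)=-0.36569, 0.27007×(-1.30906)=-0.35354, 0.21898×(-1.51878)=-0.33258, 0.18248×(-1.70111)=-0.31042.
Sum = -1.36223, so H' = 1.362.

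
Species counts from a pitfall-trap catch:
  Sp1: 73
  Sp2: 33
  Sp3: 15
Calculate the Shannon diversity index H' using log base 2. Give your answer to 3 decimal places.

Total N = 73+33+15 = 121, so the proportions are 0.60331, 0.27273, 0.12397 (working shown to 5 dp, full precision carried).
Each pᵢ log₂ pᵢ term: 0.60331×(-0.72904)=-0.43983, 0.27273×(-1.87447)=-0.51122, 0.12397×(-3.01197)=-0.37339.
Sum = -1.32444, so H' = 1.324.

1.324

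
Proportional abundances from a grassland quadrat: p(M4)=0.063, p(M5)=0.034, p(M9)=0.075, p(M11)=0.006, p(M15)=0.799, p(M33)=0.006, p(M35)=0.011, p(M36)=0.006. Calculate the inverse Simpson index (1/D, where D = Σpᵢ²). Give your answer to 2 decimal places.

D = 0.063² + 0.034² + 0.075² + 0.006² + 0.799² + 0.006² + 0.011² + 0.006² = 0.00397 + 0.00116 + 0.00562 + 0.00004 + 0.63840 + 0.00004 + 0.00012 + 0.00004 = 0.64938 (working shown to 5 dp, full precision carried).
So 1/D = 1.5399, i.e. 1.54 to 2 decimal places.

1.54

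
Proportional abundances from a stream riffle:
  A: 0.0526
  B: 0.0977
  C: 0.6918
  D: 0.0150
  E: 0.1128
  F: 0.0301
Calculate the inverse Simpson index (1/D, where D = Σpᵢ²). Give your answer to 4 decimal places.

D = 0.0526² + 0.0977² + 0.6918² + 0.015² + 0.1128² + 0.0301² = 0.0027668 + 0.0095453 + 0.4785872 + 0.0002250 + 0.0127238 + 0.0009060 = 0.5047541 (working shown to 7 dp, full precision carried).
So 1/D = 1.981163, i.e. 1.9812 to 4 decimal places.

1.9812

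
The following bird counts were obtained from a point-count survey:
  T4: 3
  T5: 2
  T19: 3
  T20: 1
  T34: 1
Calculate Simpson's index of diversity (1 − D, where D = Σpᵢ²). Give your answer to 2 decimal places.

0.76

Total N = 3+2+3+1+1 = 10, so the proportions are 0.3, 0.2, 0.3, 0.1, 0.1 (working shown to 4 dp, full precision carried).
D = 0.3² + 0.2² + 0.3² + 0.1² + 0.1² = 0.0900 + 0.0400 + 0.0900 + 0.0100 + 0.0100 = 0.2400.
So 1 − D = 0.7600, i.e. 0.76 to 2 decimal places.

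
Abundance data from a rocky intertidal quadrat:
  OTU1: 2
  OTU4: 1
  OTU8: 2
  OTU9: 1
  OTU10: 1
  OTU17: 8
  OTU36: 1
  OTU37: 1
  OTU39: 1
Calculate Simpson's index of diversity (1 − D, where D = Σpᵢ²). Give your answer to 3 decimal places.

0.759

Total N = 2+1+2+1+1+8+1+1+1 = 18, so the proportions are 0.11111, 0.05556, 0.11111, 0.05556, 0.05556, 0.44444, 0.05556, 0.05556, 0.05556 (working shown to 5 dp, full precision carried).
D = 0.11111² + 0.05556² + 0.11111² + 0.05556² + 0.05556² + 0.44444² + 0.05556² + 0.05556² + 0.05556² = 0.01235 + 0.00309 + 0.01235 + 0.00309 + 0.00309 + 0.19753 + 0.00309 + 0.00309 + 0.00309 = 0.24074.
So 1 − D = 0.75926, i.e. 0.759 to 3 decimal places.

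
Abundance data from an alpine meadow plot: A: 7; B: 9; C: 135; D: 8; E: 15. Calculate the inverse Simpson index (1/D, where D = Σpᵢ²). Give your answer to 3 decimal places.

1.624

Total N = 7+9+135+8+15 = 174, so the proportions are 0.04023, 0.051724, 0.775862, 0.045977, 0.086207 (working shown to 6 dp, full precision carried).
D = 0.04023² + 0.051724² + 0.775862² + 0.045977² + 0.086207² = 0.001618 + 0.002675 + 0.601962 + 0.002114 + 0.007432 = 0.615801.
So 1/D = 1.62390, i.e. 1.624 to 3 decimal places.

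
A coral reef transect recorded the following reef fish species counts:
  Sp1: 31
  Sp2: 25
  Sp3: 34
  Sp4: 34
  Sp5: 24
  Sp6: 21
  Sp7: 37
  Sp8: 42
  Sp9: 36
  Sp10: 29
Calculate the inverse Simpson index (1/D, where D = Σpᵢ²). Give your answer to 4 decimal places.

Total N = 31+25+34+34+24+21+37+42+36+29 = 313, so the proportions are 0.09904153, 0.0798722, 0.1086262, 0.1086262, 0.07667732, 0.06709265, 0.11821086, 0.1341853, 0.11501597, 0.09265176 (working shown to 8 dp, full precision carried).
D = 0.09904153² + 0.0798722² + 0.1086262² + 0.1086262² + 0.07667732² + 0.06709265² + 0.11821086² + 0.1341853² + 0.11501597² + 0.09265176² = 0.00980923 + 0.00637957 + 0.01179965 + 0.01179965 + 0.00587941 + 0.00450142 + 0.01397381 + 0.01800570 + 0.01322867 + 0.00858435 = 0.10396146.
So 1/D = 9.618949, i.e. 9.6189 to 4 decimal places.

9.6189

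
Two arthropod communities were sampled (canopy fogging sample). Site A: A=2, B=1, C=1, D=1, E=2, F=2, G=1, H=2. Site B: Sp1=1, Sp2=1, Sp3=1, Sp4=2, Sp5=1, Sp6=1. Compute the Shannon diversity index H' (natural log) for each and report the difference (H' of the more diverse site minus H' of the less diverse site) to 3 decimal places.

Site A: N=12, proportions 0.16667, 0.08333, 0.08333, 0.08333, 0.16667, 0.16667, 0.08333, 0.16667, giving H' = 2.02281 (working shown to 5 dp, full precision carried).
Site B: N=7, proportions 0.14286, 0.14286, 0.14286, 0.28571, 0.14286, 0.14286, giving H' = 1.74787.
Difference = |2.02281 − 1.74787| = 0.27494, i.e. 0.275 to 3 decimal places.

0.275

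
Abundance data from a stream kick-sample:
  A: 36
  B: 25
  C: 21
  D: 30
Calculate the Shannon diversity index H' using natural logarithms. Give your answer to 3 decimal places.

1.366

Total N = 36+25+21+30 = 112, so the proportions are 0.32143, 0.22321, 0.1875, 0.26786 (working shown to 5 dp, full precision carried).
Each pᵢ ln pᵢ term: 0.32143×(-1.13498)=-0.36481, 0.22321×(-1.49962)=-0.33474, 0.1875×(-1.67398)=-0.31387, 0.26786×(-1.31730)=-0.35285.
Sum = -1.36627, so H' = 1.366.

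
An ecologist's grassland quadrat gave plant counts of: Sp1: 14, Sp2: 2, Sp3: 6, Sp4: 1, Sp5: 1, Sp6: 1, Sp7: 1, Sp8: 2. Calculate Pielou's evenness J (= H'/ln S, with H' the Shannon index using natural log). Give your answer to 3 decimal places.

Total N = 14+2+6+1+1+1+1+2 = 28, so the proportions are 0.5, 0.07143, 0.21429, 0.03571, 0.03571, 0.03571, 0.03571, 0.07143 (working shown to 5 dp, full precision carried).
H' = −Σ pᵢ ln pᵢ = −((-0.34657) + (-0.18850) + (-0.33010) + (-0.11901) + (-0.11901) + (-0.11901) + (-0.11901) + (-0.18850)) = 1.52971.
With S = 8 species, ln S = 2.07944, so J = 1.52971/2.07944 = 0.73563, i.e. 0.736 to 3 decimal places.

0.736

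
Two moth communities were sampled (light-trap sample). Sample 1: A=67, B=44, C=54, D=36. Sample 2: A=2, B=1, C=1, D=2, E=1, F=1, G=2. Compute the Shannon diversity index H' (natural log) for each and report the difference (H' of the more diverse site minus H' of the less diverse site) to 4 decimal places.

0.5268

Sample 1: N=201, proportions 0.333333, 0.218905, 0.268657, 0.179104, giving H' = 1.359869 (working shown to 6 dp, full precision carried).
Sample 2: N=10, proportions 0.2, 0.1, 0.1, 0.2, 0.1, 0.1, 0.2, giving H' = 1.886697.
Difference = |1.359869 − 1.886697| = 0.526828, i.e. 0.5268 to 4 decimal places.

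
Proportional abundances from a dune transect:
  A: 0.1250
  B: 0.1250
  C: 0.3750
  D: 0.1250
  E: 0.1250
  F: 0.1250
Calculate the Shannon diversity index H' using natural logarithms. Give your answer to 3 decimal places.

Each pᵢ ln pᵢ term (working shown to 5 dp, full precision carried): 0.125×(-2.07944)=-0.25993, 0.125×(-2.07944)=-0.25993, 0.375×(-0.98083)=-0.36781, 0.125×(-2.07944)=-0.25993, 0.125×(-2.07944)=-0.25993, 0.125×(-2.07944)=-0.25993.
Sum = -1.66746, so H' = 1.667.

1.667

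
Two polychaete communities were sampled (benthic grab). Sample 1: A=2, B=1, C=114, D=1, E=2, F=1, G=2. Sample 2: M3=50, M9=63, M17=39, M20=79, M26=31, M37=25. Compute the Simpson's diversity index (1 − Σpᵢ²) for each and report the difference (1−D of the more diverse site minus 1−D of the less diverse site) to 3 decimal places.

Sample 1: N=123, proportions 0.01626, 0.00813, 0.926829, 0.00813, 0.01626, 0.00813, 0.01626, giving 1−D = 0.139996 (working shown to 6 dp, full precision carried).
Sample 2: N=287, proportions 0.174216, 0.219512, 0.135889, 0.275261, 0.108014, 0.087108, giving 1−D = 0.807974.
Difference = |0.139996 − 0.807974| = 0.667978, i.e. 0.668 to 3 decimal places.

0.668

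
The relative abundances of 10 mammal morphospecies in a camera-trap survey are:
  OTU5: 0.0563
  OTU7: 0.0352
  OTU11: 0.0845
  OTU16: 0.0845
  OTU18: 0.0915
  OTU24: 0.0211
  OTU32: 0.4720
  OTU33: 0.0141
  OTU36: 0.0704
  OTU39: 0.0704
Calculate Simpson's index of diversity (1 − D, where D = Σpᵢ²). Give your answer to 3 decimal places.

0.740

D = 0.0563² + 0.0352² + 0.0845² + 0.0845² + 0.0915² + 0.0211² + 0.472² + 0.0141² + 0.0704² + 0.0704² = 0.00317 + 0.00124 + 0.00714 + 0.00714 + 0.00837 + 0.00045 + 0.22278 + 0.00020 + 0.00496 + 0.00496 = 0.26040 (working shown to 5 dp, full precision carried).
So 1 − D = 0.73960, i.e. 0.740 to 3 decimal places.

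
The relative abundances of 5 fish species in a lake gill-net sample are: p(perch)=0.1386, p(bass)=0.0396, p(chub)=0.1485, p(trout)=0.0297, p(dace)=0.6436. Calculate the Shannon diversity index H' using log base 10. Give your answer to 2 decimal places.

0.47

Each pᵢ log₁₀ pᵢ term (working shown to 4 dp, full precision carried): 0.1386×(-0.8582)=-0.1190, 0.0396×(-1.4023)=-0.0555, 0.1485×(-0.8283)=-0.1230, 0.0297×(-1.5272)=-0.0454, 0.6436×(-0.1914)=-0.1232.
Sum = -0.4660, so H' = 0.47.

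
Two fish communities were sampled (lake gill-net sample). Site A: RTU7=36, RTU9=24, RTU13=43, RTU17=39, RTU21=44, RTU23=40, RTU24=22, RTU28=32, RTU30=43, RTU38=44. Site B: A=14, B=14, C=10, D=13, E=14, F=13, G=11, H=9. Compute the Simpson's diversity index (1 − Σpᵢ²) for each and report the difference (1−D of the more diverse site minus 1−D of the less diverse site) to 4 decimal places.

0.0234

Site A: N=367, proportions 0.098093, 0.065395, 0.117166, 0.106267, 0.119891, 0.108992, 0.059946, 0.087193, 0.117166, 0.119891, giving 1−D = 0.895530 (working shown to 6 dp, full precision carried).
Site B: N=98, proportions 0.142857, 0.142857, 0.102041, 0.132653, 0.142857, 0.132653, 0.112245, 0.091837, giving 1−D = 0.872137.
Difference = |0.895530 − 0.872137| = 0.023393, i.e. 0.0234 to 4 decimal places.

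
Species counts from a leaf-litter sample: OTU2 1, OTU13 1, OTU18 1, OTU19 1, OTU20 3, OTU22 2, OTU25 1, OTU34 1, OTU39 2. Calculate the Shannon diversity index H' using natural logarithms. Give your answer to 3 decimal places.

2.098

Total N = 1+1+1+1+3+2+1+1+2 = 13, so the proportions are 0.07692, 0.07692, 0.07692, 0.07692, 0.23077, 0.15385, 0.07692, 0.07692, 0.15385 (working shown to 5 dp, full precision carried).
Each pᵢ ln pᵢ term: 0.07692×(-2.56495)=-0.19730, 0.07692×(-2.56495)=-0.19730, 0.07692×(-2.56495)=-0.19730, 0.07692×(-2.56495)=-0.19730, 0.23077×(-1.46634)=-0.33839, 0.15385×(-1.87180)=-0.28797, 0.07692×(-2.56495)=-0.19730, 0.07692×(-2.56495)=-0.19730, 0.15385×(-1.87180)=-0.28797.
Sum = -2.09815, so H' = 2.098.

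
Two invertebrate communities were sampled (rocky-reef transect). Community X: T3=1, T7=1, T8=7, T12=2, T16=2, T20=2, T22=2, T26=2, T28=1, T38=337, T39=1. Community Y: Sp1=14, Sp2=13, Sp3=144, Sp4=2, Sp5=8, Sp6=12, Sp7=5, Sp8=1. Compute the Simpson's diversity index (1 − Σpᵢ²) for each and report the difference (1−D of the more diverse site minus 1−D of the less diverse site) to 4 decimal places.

Community X: N=358, proportions 0.002793, 0.002793, 0.019553, 0.005587, 0.005587, 0.005587, 0.005587, 0.005587, 0.002793, 0.941341, 0.002793, giving 1−D = 0.113308 (working shown to 6 dp, full precision carried).
Community Y: N=199, proportions 0.070352, 0.065327, 0.723618, 0.01005, 0.040201, 0.060302, 0.025126, 0.005025, giving 1−D = 0.461150.
Difference = |0.113308 − 0.461150| = 0.347842, i.e. 0.3478 to 4 decimal places.

0.3478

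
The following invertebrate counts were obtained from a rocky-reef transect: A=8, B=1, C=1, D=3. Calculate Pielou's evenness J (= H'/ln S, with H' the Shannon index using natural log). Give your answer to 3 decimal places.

Total N = 8+1+1+3 = 13, so the proportions are 0.61538, 0.07692, 0.07692, 0.23077 (working shown to 5 dp, full precision carried).
H' = −Σ pᵢ ln pᵢ = −((-0.29877) + (-0.19730) + (-0.19730) + (-0.33839)) = 1.03177.
With S = 4 species, ln S = 1.38629, so J = 1.03177/1.38629 = 0.74426, i.e. 0.744 to 3 decimal places.

0.744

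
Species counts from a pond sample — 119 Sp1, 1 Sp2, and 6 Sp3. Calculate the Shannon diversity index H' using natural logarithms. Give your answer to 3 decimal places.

Total N = 119+1+6 = 126, so the proportions are 0.94444, 0.00794, 0.04762 (working shown to 5 dp, full precision carried).
Each pᵢ ln pᵢ term: 0.94444×(-0.05716)=-0.05398, 0.00794×(-4.83628)=-0.03838, 0.04762×(-3.04452)=-0.14498.
Sum = -0.23734, so H' = 0.237.

0.237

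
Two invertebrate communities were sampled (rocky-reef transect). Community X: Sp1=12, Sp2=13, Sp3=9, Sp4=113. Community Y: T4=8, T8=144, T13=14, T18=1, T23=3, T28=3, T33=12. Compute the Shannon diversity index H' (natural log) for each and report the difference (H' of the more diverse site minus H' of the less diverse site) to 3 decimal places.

0.073

Community X: N=147, proportions 0.08163, 0.08844, 0.06122, 0.76871, giving H' = 0.79225 (working shown to 5 dp, full precision carried).
Community Y: N=185, proportions 0.04324, 0.77838, 0.07568, 0.00541, 0.01622, 0.01622, 0.06486, giving H' = 0.86551.
Difference = |0.79225 − 0.86551| = 0.07326, i.e. 0.073 to 3 decimal places.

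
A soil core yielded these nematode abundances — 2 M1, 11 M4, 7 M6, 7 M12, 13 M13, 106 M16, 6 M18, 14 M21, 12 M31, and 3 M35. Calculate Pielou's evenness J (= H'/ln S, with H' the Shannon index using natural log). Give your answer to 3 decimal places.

Total N = 2+11+7+7+13+106+6+14+12+3 = 181, so the proportions are 0.01105, 0.06077, 0.03867, 0.03867, 0.07182, 0.58564, 0.03315, 0.07735, 0.0663, 0.01657 (working shown to 5 dp, full precision carried).
H' = −Σ pᵢ ln pᵢ = −((-0.04978) + (-0.17020) + (-0.12579) + (-0.12579) + (-0.18915) + (-0.31335) + (-0.11293) + (-0.19797) + (-0.17991) + (-0.06795)) = 1.53282.
With S = 10 species, ln S = 2.30259, so J = 1.53282/2.30259 = 0.66570, i.e. 0.666 to 3 decimal places.

0.666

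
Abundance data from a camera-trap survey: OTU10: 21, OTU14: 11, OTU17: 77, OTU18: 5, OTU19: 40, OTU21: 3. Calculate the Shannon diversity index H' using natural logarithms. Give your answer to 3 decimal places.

Total N = 21+11+77+5+40+3 = 157, so the proportions are 0.13376, 0.07006, 0.49045, 0.03185, 0.25478, 0.01911 (working shown to 5 dp, full precision carried).
Each pᵢ ln pᵢ term: 0.13376×(-2.01172)=-0.26908, 0.07006×(-2.65835)=-0.18625, 0.49045×(-0.71244)=-0.34941, 0.03185×(-3.44681)=-0.10977, 0.25478×(-1.36737)=-0.34837, 0.01911×(-3.95763)=-0.07562.
Sum = -1.33852, so H' = 1.339.

1.339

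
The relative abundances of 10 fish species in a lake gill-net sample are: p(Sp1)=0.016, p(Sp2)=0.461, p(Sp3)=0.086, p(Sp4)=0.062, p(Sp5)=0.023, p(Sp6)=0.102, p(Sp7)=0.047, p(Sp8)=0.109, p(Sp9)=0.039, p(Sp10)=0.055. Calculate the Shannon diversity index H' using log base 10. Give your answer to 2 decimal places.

0.78

Each pᵢ log₁₀ pᵢ term (working shown to 4 dp, full precision carried): 0.016×(-1.7959)=-0.0287, 0.461×(-0.3363)=-0.1550, 0.086×(-1.0655)=-0.0916, 0.062×(-1.2076)=-0.0749, 0.023×(-1.6383)=-0.0377, 0.102×(-0.9914)=-0.1011, 0.047×(-1.3279)=-0.0624, 0.109×(-0.9626)=-0.1049, 0.039×(-1.4089)=-0.0549, 0.055×(-1.2596)=-0.0693.
Sum = -0.7806, so H' = 0.78.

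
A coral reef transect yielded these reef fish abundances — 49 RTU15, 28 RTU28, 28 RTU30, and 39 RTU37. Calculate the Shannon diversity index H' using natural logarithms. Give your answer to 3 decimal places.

1.357

Total N = 49+28+28+39 = 144, so the proportions are 0.34028, 0.19444, 0.19444, 0.27083 (working shown to 5 dp, full precision carried).
Each pᵢ ln pᵢ term: 0.34028×(-1.07799)=-0.36682, 0.19444×(-1.63761)=-0.31842, 0.19444×(-1.63761)=-0.31842, 0.27083×(-1.30625)=-0.35378.
Sum = -1.35744, so H' = 1.357.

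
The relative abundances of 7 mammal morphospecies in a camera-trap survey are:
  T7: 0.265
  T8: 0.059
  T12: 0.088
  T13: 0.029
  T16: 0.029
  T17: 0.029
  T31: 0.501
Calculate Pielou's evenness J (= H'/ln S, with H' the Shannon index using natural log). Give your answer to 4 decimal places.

H' = −Σ pᵢ ln pᵢ = −((-0.351927) + (-0.166983) + (-0.213877) + (-0.102673) + (-0.102673) + (-0.102673) + (-0.346266)) = 1.387072 (working shown to 6 dp, full precision carried).
With S = 7 species, ln S = 1.945910, so J = 1.387072/1.945910 = 0.712814, i.e. 0.7128 to 4 decimal places.

0.7128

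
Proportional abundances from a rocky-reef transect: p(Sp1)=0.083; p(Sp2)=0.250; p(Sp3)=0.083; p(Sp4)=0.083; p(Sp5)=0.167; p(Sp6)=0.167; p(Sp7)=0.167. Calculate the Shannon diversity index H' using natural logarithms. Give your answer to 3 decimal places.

Each pᵢ ln pᵢ term (working shown to 5 dp, full precision carried): 0.083×(-2.48891)=-0.20658, 0.25×(-1.38629)=-0.34657, 0.083×(-2.48891)=-0.20658, 0.083×(-2.48891)=-0.20658, 0.167×(-1.78976)=-0.29889, 0.167×(-1.78976)=-0.29889, 0.167×(-1.78976)=-0.29889.
Sum = -1.86298, so H' = 1.863.

1.863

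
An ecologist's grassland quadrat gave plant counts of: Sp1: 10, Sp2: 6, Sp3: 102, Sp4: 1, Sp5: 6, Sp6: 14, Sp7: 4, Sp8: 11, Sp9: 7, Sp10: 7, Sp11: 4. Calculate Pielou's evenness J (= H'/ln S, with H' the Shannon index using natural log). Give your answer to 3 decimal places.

Total N = 10+6+102+1+6+14+4+11+7+7+4 = 172, so the proportions are 0.05814, 0.03488, 0.59302, 0.00581, 0.03488, 0.0814, 0.02326, 0.06395, 0.0407, 0.0407, 0.02326 (working shown to 5 dp, full precision carried).
H' = −Σ pᵢ ln pᵢ = −((-0.16540) + (-0.11706) + (-0.30987) + (-0.02993) + (-0.11706) + (-0.20418) + (-0.08747) + (-0.17585) + (-0.13030) + (-0.13030) + (-0.08747)) = 1.55487.
With S = 11 species, ln S = 2.39790, so J = 1.55487/2.39790 = 0.64843, i.e. 0.648 to 3 decimal places.

0.648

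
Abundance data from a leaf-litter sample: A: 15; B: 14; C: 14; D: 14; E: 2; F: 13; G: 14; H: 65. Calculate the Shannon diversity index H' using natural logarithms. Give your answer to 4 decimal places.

1.7426

Total N = 15+14+14+14+2+13+14+65 = 151, so the proportions are 0.099338, 0.092715, 0.092715, 0.092715, 0.013245, 0.086093, 0.092715, 0.430464 (working shown to 6 dp, full precision carried).
Each pᵢ ln pᵢ term: 0.099338×(-2.309230)=-0.229394, 0.092715×(-2.378223)=-0.220497, 0.092715×(-2.378223)=-0.220497, 0.092715×(-2.378223)=-0.220497, 0.013245×(-4.324133)=-0.057273, 0.086093×(-2.452330)=-0.211128, 0.092715×(-2.378223)=-0.220497, 0.430464×(-0.842893)=-0.362835.
Sum = -1.742619, so H' = 1.7426.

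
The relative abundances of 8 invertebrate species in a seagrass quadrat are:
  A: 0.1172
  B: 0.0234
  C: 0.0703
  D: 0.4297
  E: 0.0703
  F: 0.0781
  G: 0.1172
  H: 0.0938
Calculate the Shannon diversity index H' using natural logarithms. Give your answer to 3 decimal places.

1.748

Each pᵢ ln pᵢ term (working shown to 5 dp, full precision carried): 0.1172×(-2.14387)=-0.25126, 0.0234×(-3.75502)=-0.08787, 0.0703×(-2.65498)=-0.18665, 0.4297×(-0.84467)=-0.36295, 0.0703×(-2.65498)=-0.18665, 0.0781×(-2.54977)=-0.19914, 0.1172×(-2.14387)=-0.25126, 0.0938×(-2.36659)=-0.22199.
Sum = -1.74776, so H' = 1.748.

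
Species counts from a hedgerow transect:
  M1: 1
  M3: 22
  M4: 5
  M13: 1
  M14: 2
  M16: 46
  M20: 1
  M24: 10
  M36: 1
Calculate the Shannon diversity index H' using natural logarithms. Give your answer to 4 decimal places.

1.3810

Total N = 1+22+5+1+2+46+1+10+1 = 89, so the proportions are 0.011236, 0.247191, 0.05618, 0.011236, 0.022472, 0.516854, 0.011236, 0.11236, 0.011236 (working shown to 6 dp, full precision carried).
Each pᵢ ln pᵢ term: 0.011236×(-4.488636)=-0.050434, 0.247191×(-1.397594)=-0.345473, 0.05618×(-2.879198)=-0.161753, 0.011236×(-4.488636)=-0.050434, 0.022472×(-3.795489)=-0.085292, 0.516854×(-0.659995)=-0.341121, 0.011236×(-4.488636)=-0.050434, 0.11236×(-2.186051)=-0.245624, 0.011236×(-4.488636)=-0.050434.
Sum = -1.380998, so H' = 1.3810.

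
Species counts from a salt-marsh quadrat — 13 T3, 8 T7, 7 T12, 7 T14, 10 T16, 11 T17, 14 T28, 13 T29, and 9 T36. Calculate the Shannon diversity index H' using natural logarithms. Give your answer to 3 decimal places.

Total N = 13+8+7+7+10+11+14+13+9 = 92, so the proportions are 0.1413, 0.08696, 0.07609, 0.07609, 0.1087, 0.11957, 0.15217, 0.1413, 0.09783 (working shown to 5 dp, full precision carried).
Each pᵢ ln pᵢ term: 0.1413×(-1.95684)=-0.27651, 0.08696×(-2.44235)=-0.21238, 0.07609×(-2.57588)=-0.19599, 0.07609×(-2.57588)=-0.19599, 0.1087×(-2.21920)=-0.24122, 0.11957×(-2.12389)=-0.25394, 0.15217×(-1.88273)=-0.28650, 0.1413×(-1.95684)=-0.27651, 0.09783×(-2.32456)=-0.22740.
Sum = -2.16645, so H' = 2.166.

2.166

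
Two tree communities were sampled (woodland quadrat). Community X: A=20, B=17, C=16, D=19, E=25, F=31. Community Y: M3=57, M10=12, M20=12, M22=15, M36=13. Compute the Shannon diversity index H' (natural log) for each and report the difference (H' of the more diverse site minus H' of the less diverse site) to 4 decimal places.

0.4123

Community X: N=128, proportions 0.15625, 0.1328125, 0.125, 0.1484375, 0.1953125, 0.2421875, giving H' = 1.76366674 (working shown to 8 dp, full precision carried).
Community Y: N=109, proportions 0.52293578, 0.11009174, 0.11009174, 0.13761468, 0.11926606, giving H' = 1.35137746.
Difference = |1.76366674 − 1.35137746| = 0.41228928, i.e. 0.4123 to 4 decimal places.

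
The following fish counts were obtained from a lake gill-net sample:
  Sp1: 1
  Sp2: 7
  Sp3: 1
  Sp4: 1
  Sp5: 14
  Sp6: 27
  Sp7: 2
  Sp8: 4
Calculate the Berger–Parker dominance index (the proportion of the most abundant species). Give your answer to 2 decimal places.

0.47

Total N = 1+7+1+1+14+27+2+4 = 57, so the proportions are 0.0175, 0.1228, 0.0175, 0.0175, 0.2456, 0.4737, 0.0351, 0.0702 (working shown to 4 dp, full precision carried).
The largest proportion is 0.4737, i.e. d = 0.47 to 2 decimal places.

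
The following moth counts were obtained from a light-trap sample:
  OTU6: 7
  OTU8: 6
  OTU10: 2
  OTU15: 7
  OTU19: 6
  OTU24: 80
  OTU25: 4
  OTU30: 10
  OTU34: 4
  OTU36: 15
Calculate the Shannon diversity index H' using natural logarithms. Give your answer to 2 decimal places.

Total N = 7+6+2+7+6+80+4+10+4+15 = 141, so the proportions are 0.0496, 0.0426, 0.0142, 0.0496, 0.0426, 0.5674, 0.0284, 0.0709, 0.0284, 0.1064 (working shown to 4 dp, full precision carried).
Each pᵢ ln pᵢ term: 0.0496×(-3.0028)=-0.1491, 0.0426×(-3.1570)=-0.1343, 0.0142×(-4.2556)=-0.0604, 0.0496×(-3.0028)=-0.1491, 0.0426×(-3.1570)=-0.1343, 0.5674×(-0.5667)=-0.3216, 0.0284×(-3.5625)=-0.1011, 0.0709×(-2.6462)=-0.1877, 0.0284×(-3.5625)=-0.1011, 0.1064×(-2.2407)=-0.2384.
Sum = -1.5769, so H' = 1.58.

1.58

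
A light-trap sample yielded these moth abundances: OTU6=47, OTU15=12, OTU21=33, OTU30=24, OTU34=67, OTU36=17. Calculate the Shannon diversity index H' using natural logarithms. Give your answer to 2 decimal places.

Total N = 47+12+33+24+67+17 = 200, so the proportions are 0.235, 0.06, 0.165, 0.12, 0.335, 0.085 (working shown to 4 dp, full precision carried).
Each pᵢ ln pᵢ term: 0.235×(-1.4482)=-0.3403, 0.06×(-2.8134)=-0.1688, 0.165×(-1.8018)=-0.2973, 0.12×(-2.1203)=-0.2544, 0.335×(-1.0936)=-0.3664, 0.085×(-2.4651)=-0.2095.
Sum = -1.6368, so H' = 1.64.

1.64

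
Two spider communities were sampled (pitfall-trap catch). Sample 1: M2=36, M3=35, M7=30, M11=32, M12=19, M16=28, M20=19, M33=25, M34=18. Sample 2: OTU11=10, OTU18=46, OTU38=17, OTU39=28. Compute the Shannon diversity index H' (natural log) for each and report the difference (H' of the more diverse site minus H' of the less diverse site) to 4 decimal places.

0.9236

Sample 1: N=242, proportions 0.14876, 0.144628, 0.123967, 0.132231, 0.078512, 0.115702, 0.078512, 0.103306, 0.07438, giving H' = 2.166325 (working shown to 6 dp, full precision carried).
Sample 2: N=101, proportions 0.09901, 0.455446, 0.168317, 0.277228, giving H' = 1.242747.
Difference = |2.166325 − 1.242747| = 0.923578, i.e. 0.9236 to 4 decimal places.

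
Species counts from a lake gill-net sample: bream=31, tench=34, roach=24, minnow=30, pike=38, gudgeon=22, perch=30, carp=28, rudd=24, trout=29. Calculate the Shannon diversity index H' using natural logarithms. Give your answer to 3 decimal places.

Total N = 31+34+24+30+38+22+30+28+24+29 = 290, so the proportions are 0.1069, 0.11724, 0.08276, 0.10345, 0.13103, 0.07586, 0.10345, 0.09655, 0.08276, 0.1 (working shown to 5 dp, full precision carried).
Each pᵢ ln pᵢ term: 0.1069×(-2.23589)=-0.23901, 0.11724×(-2.14352)=-0.25131, 0.08276×(-2.49183)=-0.20622, 0.10345×(-2.26868)=-0.23469, 0.13103×(-2.03229)=-0.26630, 0.07586×(-2.57884)=-0.19564, 0.10345×(-2.26868)=-0.23469, 0.09655×(-2.33768)=-0.22571, 0.08276×(-2.49183)=-0.20622, 0.1×(-2.30259)=-0.23026.
Sum = -2.29004, so H' = 2.290.

2.290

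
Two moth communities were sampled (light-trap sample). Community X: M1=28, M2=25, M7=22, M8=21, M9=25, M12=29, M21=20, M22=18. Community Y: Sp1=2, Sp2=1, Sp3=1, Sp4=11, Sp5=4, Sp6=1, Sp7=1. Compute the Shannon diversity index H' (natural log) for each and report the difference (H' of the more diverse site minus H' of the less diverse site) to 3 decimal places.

0.609

Community X: N=188, proportions 0.14894, 0.13298, 0.11702, 0.1117, 0.13298, 0.15426, 0.10638, 0.09574, giving H' = 2.06742 (working shown to 5 dp, full precision carried).
Community Y: N=21, proportions 0.09524, 0.04762, 0.04762, 0.52381, 0.19048, 0.04762, 0.04762, giving H' = 1.45841.
Difference = |2.06742 − 1.45841| = 0.60901, i.e. 0.609 to 3 decimal places.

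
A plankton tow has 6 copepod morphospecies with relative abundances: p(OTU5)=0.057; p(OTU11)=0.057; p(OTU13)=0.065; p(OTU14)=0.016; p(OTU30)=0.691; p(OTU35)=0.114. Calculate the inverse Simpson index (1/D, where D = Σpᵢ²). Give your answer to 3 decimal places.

D = 0.057² + 0.057² + 0.065² + 0.016² + 0.691² + 0.114² = 0.003249 + 0.003249 + 0.004225 + 0.000256 + 0.477481 + 0.012996 = 0.501456 (working shown to 6 dp, full precision carried).
So 1/D = 1.99419, i.e. 1.994 to 3 decimal places.

1.994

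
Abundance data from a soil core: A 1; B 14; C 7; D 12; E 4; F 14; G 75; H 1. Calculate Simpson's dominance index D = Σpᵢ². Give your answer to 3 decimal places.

0.380

Total N = 1+14+7+12+4+14+75+1 = 128, so the proportions are 0.00781, 0.10938, 0.05469, 0.09375, 0.03125, 0.10938, 0.58594, 0.00781 (working shown to 5 dp, full precision carried).
D = 0.00781² + 0.10938² + 0.05469² + 0.09375² + 0.03125² + 0.10938² + 0.58594² + 0.00781² = 0.00006 + 0.01196 + 0.00299 + 0.00879 + 0.00098 + 0.01196 + 0.34332 + 0.00006 = 0.38013.
To 3 decimal places, D = 0.380.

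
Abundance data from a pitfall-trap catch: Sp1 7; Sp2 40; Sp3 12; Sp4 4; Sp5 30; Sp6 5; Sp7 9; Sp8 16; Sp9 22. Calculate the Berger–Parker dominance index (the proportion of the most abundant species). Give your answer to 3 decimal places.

Total N = 7+40+12+4+30+5+9+16+22 = 145, so the proportions are 0.04828, 0.27586, 0.08276, 0.02759, 0.2069, 0.03448, 0.06207, 0.11034, 0.15172 (working shown to 5 dp, full precision carried).
The largest proportion is 0.27586, i.e. d = 0.276 to 3 decimal places.

0.276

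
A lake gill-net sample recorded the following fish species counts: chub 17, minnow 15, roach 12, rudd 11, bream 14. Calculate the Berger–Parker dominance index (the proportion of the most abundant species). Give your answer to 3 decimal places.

0.246

Total N = 17+15+12+11+14 = 69, so the proportions are 0.24638, 0.21739, 0.17391, 0.15942, 0.2029 (working shown to 5 dp, full precision carried).
The largest proportion is 0.24638, i.e. d = 0.246 to 3 decimal places.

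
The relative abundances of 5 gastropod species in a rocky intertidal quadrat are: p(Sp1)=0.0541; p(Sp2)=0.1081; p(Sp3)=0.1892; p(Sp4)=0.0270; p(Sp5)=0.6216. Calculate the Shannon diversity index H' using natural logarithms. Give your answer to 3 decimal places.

1.106

Each pᵢ ln pᵢ term (working shown to 5 dp, full precision carried): 0.0541×(-2.91692)=-0.15781, 0.1081×(-2.22470)=-0.24049, 0.1892×(-1.66495)=-0.31501, 0.027×(-3.61192)=-0.09752, 0.6216×(-0.47546)=-0.29554.
Sum = -1.10637, so H' = 1.106.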